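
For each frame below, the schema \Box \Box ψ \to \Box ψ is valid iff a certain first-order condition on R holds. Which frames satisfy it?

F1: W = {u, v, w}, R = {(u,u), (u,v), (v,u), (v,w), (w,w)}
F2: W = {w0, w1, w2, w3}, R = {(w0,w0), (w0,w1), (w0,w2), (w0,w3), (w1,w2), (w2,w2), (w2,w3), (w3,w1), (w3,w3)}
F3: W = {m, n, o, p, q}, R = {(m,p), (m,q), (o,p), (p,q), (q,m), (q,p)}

This is the axiom for density; its first-order frame correspondent is \forall x \forall y (Rxy \to \exists z (Rxz \wedge Rzy)).
F1: holds.
F2: holds.
F3: fails — Rop but no z with Roz and Rzp.
Valid on: F1, F2.

F1, F2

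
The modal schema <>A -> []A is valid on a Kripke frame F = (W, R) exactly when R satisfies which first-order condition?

partial functionality: forall x forall y forall z (Rxy & Rxz -> y = z)

Suppose ◇A→□A is valid. Take Rxy, Rxz and set V(A)={y}. Then ◇A at x, so □A at x, so A at z, i.e. z=y.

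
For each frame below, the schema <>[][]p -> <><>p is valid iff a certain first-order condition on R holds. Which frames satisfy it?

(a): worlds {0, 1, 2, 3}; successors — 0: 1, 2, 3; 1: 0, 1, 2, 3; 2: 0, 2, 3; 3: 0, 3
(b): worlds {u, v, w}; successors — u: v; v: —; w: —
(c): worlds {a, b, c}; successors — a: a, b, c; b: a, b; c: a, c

The schema corresponds to a generalized confluence (Geach) condition: forall x forall y (xRy -> exists w (y R^2 w & x R^2 w)).
(a): ✓.
(b): fails — uRv but no t with vR²t and uR²t.
(c): ✓.

(a), (c)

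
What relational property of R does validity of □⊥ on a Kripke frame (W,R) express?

□⊥ is valid iff no world has any successor (otherwise □⊥ fails at any world with one).

emptiness of R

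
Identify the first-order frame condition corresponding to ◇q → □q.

Suppose ◇q→□q is valid. Take Rxy, Rxz and set V(q)={y}. Then ◇q at x, so □q at x, so q at z, i.e. z=y.
The converse is a direct semantic check.
Frame condition: ∀x ∀y ∀z (Rxy ∧ Rxz → y = z).

partial functionality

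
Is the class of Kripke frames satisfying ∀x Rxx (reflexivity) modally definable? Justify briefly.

This is a Sahlqvist condition; the T axiom □r → r defines it.
Suppose □r→r is valid. At any x set V(r)={w : Rxw}. Then □r holds at x, so r holds at x, i.e. Rxx.

Yes, by □r → r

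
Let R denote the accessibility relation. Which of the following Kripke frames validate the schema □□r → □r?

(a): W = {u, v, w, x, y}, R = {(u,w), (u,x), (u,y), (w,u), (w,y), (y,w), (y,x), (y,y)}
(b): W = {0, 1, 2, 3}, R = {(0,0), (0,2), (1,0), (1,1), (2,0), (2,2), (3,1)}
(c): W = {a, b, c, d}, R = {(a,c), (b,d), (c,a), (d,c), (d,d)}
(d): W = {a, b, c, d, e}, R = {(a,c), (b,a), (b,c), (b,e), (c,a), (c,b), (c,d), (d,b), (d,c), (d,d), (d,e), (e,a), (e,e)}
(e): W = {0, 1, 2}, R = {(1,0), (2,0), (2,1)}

(b)

This is the axiom for density; its first-order frame correspondent is ∀x ∀y (Rxy → ∃z (Rxz ∧ Rzy)).
(a): fails — Rwu but no z with Rwz and Rzu.
(b): condition met.
(c): fails — Rac but no z with Raz and Rzc.
(d): fails — Rac but no z with Raz and Rzc.
(e): fails — R10 but no z with R1z and Rz0.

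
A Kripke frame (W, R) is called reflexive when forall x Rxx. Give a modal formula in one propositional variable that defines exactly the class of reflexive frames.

□ψ → ψ

The condition is reflexivity. The T schema □ψ → ψ defines it.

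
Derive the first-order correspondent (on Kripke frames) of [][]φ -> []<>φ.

forall x forall z (xRz -> exists w (x R^2 w & zRw))

This is a Sahlqvist (Geach-type) schema ◇^0□^2φ → □^1◇^1φ.
Minimal-valuation argument: fix x; take any y with xR^0y and any z with xR^1z. Set V(φ) to the set of worlds R-reachable from y in exactly 2 steps. Then □^2φ holds at y, so the antecedent holds at x; validity forces ◇^1φ at z, giving a w with zR^1w and yR^2w.
First-order correspondent: forall x forall z (xRz -> exists w (x R^2 w & zRw)).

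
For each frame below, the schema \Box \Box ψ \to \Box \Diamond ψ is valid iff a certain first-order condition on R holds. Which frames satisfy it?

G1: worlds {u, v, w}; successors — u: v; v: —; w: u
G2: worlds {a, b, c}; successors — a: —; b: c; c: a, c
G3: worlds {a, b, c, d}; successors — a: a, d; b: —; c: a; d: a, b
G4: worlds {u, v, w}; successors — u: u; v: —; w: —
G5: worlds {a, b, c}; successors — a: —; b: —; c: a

G4

Frame correspondent (Sahlqvist): \forall x \forall z (xRz \to \exists w (x R^2 w \wedge zRw)) — i.e. a generalized confluence (Geach) condition.
G1: fails — uRv but no t with uR²t and vRt.
G2: fails — cRa but no w with cR²w and aRw.
G3: fails — dRb but no w with dR²w and bRw.
G4: ✓.
G5: fails — cRa but no w with cR²w and aRw.
Valid on: G4.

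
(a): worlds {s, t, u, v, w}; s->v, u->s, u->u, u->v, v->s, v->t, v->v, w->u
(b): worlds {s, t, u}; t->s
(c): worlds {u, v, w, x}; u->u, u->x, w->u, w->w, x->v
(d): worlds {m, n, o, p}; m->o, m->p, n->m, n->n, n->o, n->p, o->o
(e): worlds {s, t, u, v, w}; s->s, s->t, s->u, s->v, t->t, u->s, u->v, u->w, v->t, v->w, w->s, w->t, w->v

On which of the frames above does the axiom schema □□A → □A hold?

Frame correspondent (Sahlqvist): ∀x ∀y (Rxy → ∃z (Rxz ∧ Rzy)) — i.e. density.
(a): satisfies the condition.
(b): fails — Rts but no z with Rtz and Rzs.
(c): fails — Rxv but no z with Rxz and Rzv.
(d): fails — Rmp but no z with Rmz and Rzp.
(e): fails — Rvw but no z with Rvz and Rzw.
Valid on: (a).

(a)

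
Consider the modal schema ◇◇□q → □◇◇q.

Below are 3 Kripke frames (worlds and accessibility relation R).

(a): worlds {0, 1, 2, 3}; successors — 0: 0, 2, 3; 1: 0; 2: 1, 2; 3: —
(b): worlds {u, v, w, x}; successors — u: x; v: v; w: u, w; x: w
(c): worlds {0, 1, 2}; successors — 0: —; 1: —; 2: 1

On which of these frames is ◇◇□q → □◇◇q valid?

(c)

The schema corresponds to a generalized confluence (Geach) condition: ∀x ∀y ∀z ((xR²y ∧ xRz) → ∃w (yRw ∧ zR²w)).
(a): fails — 0R²0, 0R3 but no w with 0Rw and 3R²w.
(b): fails — wR²u, wRu but no t with uRt and uR²t.
(c): ✓.
Valid on: (c).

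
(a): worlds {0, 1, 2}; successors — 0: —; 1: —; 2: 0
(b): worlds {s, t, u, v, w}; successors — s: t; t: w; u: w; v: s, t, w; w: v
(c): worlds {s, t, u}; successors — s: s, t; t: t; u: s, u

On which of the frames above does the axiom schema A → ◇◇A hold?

(c)

This is the axiom for a generalized confluence (Geach) condition; its first-order frame correspondent is ∀x ∃w (x = w ∧ xR²w).
(a): fails — at 0 but no w with 0=w and 0R²w.
(b): fails — at s but no w* with s=w* and sR²w*.
(c): satisfies the condition.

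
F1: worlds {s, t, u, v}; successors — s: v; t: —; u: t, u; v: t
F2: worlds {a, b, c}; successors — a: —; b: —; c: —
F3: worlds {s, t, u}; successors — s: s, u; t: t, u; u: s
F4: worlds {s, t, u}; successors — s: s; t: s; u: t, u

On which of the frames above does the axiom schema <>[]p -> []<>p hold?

Frame correspondent (Sahlqvist): forall x forall y forall z (Rxy & Rxz -> exists w (Ryw & Rzw)) — i.e. convergence.
F1: fails — Rut and Rut but t and t have no common successor.
F2: ✓.
F3: fails — Rtt and Rtu but t and u have no common successor.
F4: fails — Rut and Ruu but t and u have no common successor.
Valid on: F2.

F2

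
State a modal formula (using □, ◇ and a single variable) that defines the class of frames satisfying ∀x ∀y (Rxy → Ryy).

This is shift-reflexivity; the standard corresponding axiom is T□: □(□q → q).
Suppose □(□q→q) is valid. Take Rxy and set V(q)={w : Ryw}. Then at y, □q holds; since □(□q→q) at x, □q→q at y, so q at y, i.e. Ryy.

□(□q → q)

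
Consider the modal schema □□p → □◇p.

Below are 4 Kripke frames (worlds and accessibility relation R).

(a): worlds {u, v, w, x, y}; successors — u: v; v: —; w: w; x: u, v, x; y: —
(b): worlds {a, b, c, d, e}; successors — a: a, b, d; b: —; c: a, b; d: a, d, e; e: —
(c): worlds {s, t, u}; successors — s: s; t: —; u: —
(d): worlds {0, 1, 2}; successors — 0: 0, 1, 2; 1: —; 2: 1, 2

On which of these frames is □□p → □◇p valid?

The schema corresponds to a generalized confluence (Geach) condition: ∀x ∀z (xRz → ∃w (xR²w ∧ zRw)).
(a): fails — uRv but no t with uR²t and vRt.
(b): fails — aRb but no w with aR²w and bRw.
(c): satisfies the condition.
(d): fails — 0R1 but no w with 0R²w and 1Rw.
Valid on: (c).

(c)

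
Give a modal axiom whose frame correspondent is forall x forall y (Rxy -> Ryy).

□(□p → p)

A defining formula is □(□p → p) (the T□ axiom).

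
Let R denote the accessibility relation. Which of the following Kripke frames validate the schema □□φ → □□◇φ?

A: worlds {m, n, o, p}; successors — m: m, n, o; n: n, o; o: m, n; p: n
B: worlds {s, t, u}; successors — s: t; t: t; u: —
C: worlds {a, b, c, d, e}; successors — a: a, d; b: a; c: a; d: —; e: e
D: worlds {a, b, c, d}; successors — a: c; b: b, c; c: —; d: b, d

Frame correspondent (Sahlqvist): ∀x ∀z (xR²z → ∃w (xR²w ∧ zRw)) — i.e. a generalized confluence (Geach) condition.
A: ✓.
B: ✓.
C: fails — aR²d but no w with aR²w and dRw.
D: fails — bR²c but no w with bR²w and cRw.
Valid on: A, B.

A, B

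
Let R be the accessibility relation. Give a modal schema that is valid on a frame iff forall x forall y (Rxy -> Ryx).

A defining formula is ψ → □◇ψ (the B axiom).
Suppose ψ→□◇ψ is valid. Take Rxy and set V(ψ)={x}. Then ψ at x, so □◇ψ at x, so ◇ψ at y, so some z with Ryz has ψ; z=x, i.e. Ryx.

ψ → □◇ψ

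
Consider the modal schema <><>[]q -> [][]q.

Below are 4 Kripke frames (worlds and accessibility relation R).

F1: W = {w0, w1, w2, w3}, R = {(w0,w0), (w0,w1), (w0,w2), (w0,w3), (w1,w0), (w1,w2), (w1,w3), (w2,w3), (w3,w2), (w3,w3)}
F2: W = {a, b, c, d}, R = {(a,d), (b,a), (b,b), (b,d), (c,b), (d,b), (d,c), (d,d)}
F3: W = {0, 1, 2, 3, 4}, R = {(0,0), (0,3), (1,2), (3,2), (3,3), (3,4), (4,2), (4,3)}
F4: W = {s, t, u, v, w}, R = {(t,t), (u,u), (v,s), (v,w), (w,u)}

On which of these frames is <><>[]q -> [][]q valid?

F4

The schema corresponds to a generalized confluence (Geach) condition: forall x forall y forall z ((x R^2 y & x R^2 z) -> exists w (yRw & z = w)).
F1: fails — w0R²w1, w0R²w1 but no w with w1Rw and w1=w.
F2: fails — aR²b, aR²c but no w with bRw and c=w.
F3: fails — 0R²0, 0R²2 but no w with 0Rw and 2=w.
F4: holds.
Valid on: F4.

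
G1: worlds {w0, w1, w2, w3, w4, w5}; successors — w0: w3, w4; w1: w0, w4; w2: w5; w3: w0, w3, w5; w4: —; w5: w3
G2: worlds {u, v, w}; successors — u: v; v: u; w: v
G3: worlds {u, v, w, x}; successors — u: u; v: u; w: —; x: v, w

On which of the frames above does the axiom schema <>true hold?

G2

The schema corresponds to seriality: forall x exists y Rxy.
G1: fails — world w4 has no successor.
G2: condition met.
G3: fails — world w has no successor.
Valid on: G2.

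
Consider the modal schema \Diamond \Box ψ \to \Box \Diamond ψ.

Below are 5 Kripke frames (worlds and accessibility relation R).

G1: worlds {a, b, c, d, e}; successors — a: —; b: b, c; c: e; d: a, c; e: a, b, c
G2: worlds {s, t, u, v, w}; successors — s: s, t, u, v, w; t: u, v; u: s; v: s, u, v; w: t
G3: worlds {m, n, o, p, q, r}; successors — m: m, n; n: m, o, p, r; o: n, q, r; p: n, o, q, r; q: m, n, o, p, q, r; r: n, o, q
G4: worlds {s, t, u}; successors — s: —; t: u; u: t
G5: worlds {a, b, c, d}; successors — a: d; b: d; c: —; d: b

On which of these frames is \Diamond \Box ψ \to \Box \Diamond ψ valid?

G3, G4, G5

This is the axiom for convergence; its first-order frame correspondent is \forall x \forall y \forall z (Rxy \wedge Rxz \to \exists w (Ryw \wedge Rzw)).
G1: fails — Rbc and Rbb but c and b have no common successor.
G2: fails — Rsv and Rsw but v and w have no common successor.
G3: holds.
G4: holds.
G5: holds.
Valid on: G3, G4, G5.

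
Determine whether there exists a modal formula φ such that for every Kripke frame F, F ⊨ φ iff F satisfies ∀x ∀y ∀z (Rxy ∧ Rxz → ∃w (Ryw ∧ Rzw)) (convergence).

Definable; ◇□q → □◇q defines it

Yes: it is convergence, defined by the .2 schema ◇□q → □◇q.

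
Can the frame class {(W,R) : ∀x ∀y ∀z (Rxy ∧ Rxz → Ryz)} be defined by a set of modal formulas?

This is a Sahlqvist condition; the 5 axiom ◇r → □◇r defines it.

Yes, by ◇r → □◇r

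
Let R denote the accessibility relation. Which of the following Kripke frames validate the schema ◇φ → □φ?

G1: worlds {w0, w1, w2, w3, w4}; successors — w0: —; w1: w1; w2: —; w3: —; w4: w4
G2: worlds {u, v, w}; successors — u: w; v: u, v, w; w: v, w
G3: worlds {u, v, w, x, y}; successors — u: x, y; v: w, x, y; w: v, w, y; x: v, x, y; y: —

Frame correspondent (Sahlqvist): ∀x ∀y ∀z (Rxy ∧ Rxz → y = z) — i.e. partial functionality.
G1: condition met.
G2: fails — v sees both u and v.
G3: fails — u sees both x and y.
Valid on: G1.

G1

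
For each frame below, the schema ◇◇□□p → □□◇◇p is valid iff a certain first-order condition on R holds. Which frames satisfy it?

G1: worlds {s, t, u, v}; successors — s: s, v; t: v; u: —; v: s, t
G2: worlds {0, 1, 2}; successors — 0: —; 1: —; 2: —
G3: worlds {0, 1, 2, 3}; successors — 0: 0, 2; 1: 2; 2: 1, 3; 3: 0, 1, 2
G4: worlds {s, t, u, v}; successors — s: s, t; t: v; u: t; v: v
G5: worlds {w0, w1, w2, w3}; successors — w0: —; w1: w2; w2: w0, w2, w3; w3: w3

G1, G2, G3, G4

This is the axiom for a generalized confluence (Geach) condition; its first-order frame correspondent is ∀x ∀y ∀z ((xR²y ∧ xR²z) → ∃w (yR²w ∧ zR²w)).
G1: holds.
G2: holds.
G3: holds.
G4: holds.
G5: fails — w1R²w0, w1R²w0 but no w with w0R²w and w0R²w.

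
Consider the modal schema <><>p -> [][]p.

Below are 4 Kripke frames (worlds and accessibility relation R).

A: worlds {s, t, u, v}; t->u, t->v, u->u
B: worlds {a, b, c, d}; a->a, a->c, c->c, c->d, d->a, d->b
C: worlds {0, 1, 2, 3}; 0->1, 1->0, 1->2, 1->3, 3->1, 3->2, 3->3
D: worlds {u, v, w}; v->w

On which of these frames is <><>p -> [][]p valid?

The schema corresponds to a generalized confluence (Geach) condition: forall x forall y forall z ((x R^2 y & x R^2 z) -> exists w (y = w & z = w)).
A: satisfies the condition.
B: fails — aR²a, aR²c but a ≠ c.
C: fails — 0R²0, 0R²2 but 0 ≠ 2.
D: satisfies the condition.
Valid on: A, D.

A, D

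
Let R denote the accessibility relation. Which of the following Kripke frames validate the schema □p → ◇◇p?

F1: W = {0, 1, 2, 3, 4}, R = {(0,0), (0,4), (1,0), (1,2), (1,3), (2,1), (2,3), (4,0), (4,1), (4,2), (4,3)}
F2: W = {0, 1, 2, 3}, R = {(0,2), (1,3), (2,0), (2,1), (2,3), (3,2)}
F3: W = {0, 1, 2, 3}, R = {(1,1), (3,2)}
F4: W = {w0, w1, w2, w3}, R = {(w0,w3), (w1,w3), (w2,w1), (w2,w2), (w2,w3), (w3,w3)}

F4

This is the axiom for a generalized confluence (Geach) condition; its first-order frame correspondent is ∀x ∃w (xRw ∧ xR²w).
F1: fails — at 3 but no w with 3Rw and 3R²w.
F2: fails — at 0 but no w with 0Rw and 0R²w.
F3: fails — at 0 but no w with 0Rw and 0R²w.
F4: ✓.
Valid on: F4.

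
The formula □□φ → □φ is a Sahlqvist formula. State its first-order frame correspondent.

density

This is the C4 axiom.
Its frame correspondent is density — ∀x ∀y (Rxy → ∃z (Rxz ∧ Rzy)).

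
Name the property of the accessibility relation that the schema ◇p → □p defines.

partial functionality: ∀x ∀y ∀z (Rxy ∧ Rxz → y = z)

Suppose ◇p→□p is valid. Take Rxy, Rxz and set V(p)={y}. Then ◇p at x, so □p at x, so p at z, i.e. z=y.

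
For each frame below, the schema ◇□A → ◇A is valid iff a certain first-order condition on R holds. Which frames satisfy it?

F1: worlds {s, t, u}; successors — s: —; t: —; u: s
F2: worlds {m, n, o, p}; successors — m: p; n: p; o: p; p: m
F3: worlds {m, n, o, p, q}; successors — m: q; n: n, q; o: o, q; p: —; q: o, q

F3

The schema corresponds to a generalized confluence (Geach) condition: ∀x ∀y (xRy → ∃w (yRw ∧ xRw)).
F1: fails — uRs but no w with sRw and uRw.
F2: fails — mRp but no w with pRw and mRw.
F3: condition met.
Valid on: F3.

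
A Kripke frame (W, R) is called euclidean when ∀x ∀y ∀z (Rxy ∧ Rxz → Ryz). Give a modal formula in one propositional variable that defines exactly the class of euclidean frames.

This is the Euclidean property; the standard corresponding axiom is 5: ◇r → □◇r.
Suppose ◇r→□◇r is valid. Take Rxy, Rxz and set V(r)={y}. Then ◇r at x, so □◇r at x, so ◇r at z, so some w with Rzw has r; w=y, i.e. Rzy. By symmetry of the argument, Ryz.

◇r → □◇r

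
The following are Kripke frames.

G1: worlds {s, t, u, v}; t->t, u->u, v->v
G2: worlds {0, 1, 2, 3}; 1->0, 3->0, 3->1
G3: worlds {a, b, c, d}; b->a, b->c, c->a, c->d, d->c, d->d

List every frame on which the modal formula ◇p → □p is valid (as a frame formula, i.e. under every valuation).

Frame correspondent (Sahlqvist): ∀x ∀y ∀z (Rxy ∧ Rxz → y = z) — i.e. partial functionality.
G1: holds.
G2: fails — 3 sees both 0 and 1.
G3: fails — b sees both a and c.
Valid on: G1.

G1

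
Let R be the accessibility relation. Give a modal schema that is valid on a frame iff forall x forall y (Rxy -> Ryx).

q → □◇q

A defining formula is q → □◇q (the B axiom).
Suppose q→□◇q is valid. Take Rxy and set V(q)={x}. Then q at x, so □◇q at x, so ◇q at y, so some z with Ryz has q; z=x, i.e. Ryx.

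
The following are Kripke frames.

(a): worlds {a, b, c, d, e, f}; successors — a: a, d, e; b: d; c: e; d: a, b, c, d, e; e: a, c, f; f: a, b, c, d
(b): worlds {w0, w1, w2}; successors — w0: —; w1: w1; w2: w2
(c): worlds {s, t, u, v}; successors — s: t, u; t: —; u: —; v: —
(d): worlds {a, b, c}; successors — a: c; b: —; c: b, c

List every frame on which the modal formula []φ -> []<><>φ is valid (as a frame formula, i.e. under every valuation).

This is the axiom for a generalized confluence (Geach) condition; its first-order frame correspondent is forall x forall z (xRz -> exists w (xRw & z R^2 w)).
(a): holds.
(b): holds.
(c): fails — sRt but no w with sRw and tR²w.
(d): fails — cRb but no w with cRw and bR²w.
Valid on: (a), (b).

(a), (b)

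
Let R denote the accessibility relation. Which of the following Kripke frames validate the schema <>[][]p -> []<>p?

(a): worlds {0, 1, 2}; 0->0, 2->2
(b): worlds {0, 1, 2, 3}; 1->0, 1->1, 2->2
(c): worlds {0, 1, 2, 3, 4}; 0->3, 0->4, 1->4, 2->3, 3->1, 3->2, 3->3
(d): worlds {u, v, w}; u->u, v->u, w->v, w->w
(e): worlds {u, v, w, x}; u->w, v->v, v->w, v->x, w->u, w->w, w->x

(a)

Frame correspondent (Sahlqvist): forall x forall y forall z ((xRy & xRz) -> exists w (y R^2 w & zRw)) — i.e. a generalized confluence (Geach) condition.
(a): ✓.
(b): fails — 1R0, 1R0 but no w with 0R²w and 0Rw.
(c): fails — 0R3, 0R4 but no w with 3R²w and 4Rw.
(d): fails — wRv, wRw but no t with vR²t and wRt.
(e): fails — vRv, vRx but no t with vR²t and xRt.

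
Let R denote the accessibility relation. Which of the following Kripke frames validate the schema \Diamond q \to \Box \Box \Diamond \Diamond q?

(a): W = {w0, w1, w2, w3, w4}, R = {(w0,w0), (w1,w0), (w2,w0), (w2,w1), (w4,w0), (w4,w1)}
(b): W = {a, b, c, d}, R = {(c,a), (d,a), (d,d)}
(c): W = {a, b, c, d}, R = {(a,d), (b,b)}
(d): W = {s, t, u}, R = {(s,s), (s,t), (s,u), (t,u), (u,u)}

The schema corresponds to a generalized confluence (Geach) condition: \forall x \forall y \forall z ((xRy \wedge x R^2 z) \to \exists w (y = w \wedge z R^2 w)).
(a): fails — w2Rw1, w2R²w0 but no w with w1=w and w0R²w.
(b): fails — dRa, dR²a but no w with a=w and aR²w.
(c): ✓.
(d): fails — sRs, sR²t but no w with s=w and tR²w.

(c)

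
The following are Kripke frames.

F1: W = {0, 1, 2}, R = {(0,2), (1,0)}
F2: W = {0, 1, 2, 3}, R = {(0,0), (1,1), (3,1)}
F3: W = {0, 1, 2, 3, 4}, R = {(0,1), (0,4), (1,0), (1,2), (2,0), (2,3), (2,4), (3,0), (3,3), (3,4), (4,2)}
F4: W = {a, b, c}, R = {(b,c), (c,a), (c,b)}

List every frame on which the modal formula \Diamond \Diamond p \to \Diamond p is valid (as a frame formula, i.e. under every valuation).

Frame correspondent (Sahlqvist): \forall x \forall y \forall z (Rxy \wedge Ryz \to Rxz) — i.e. transitivity.
F1: fails — R10 and R02 but not R12.
F2: satisfies the condition.
F3: fails — R10 and R01 but not R11.
F4: fails — Rbc and Rca but not Rba.
Valid on: F2.

F2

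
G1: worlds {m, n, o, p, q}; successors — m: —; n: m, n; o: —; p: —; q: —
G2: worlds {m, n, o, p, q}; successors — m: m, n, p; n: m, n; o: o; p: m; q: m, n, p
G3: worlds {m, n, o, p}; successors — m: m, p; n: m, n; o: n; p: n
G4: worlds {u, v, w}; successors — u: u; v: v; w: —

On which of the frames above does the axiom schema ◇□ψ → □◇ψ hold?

G2, G4

The schema corresponds to convergence: ∀x ∀y ∀z (Rxy ∧ Rxz → ∃w (Ryw ∧ Rzw)).
G1: fails — Rnn and Rnm but n and m have no common successor.
G2: ✓.
G3: fails — Rmm and Rmp but m and p have no common successor.
G4: ✓.
Valid on: G2, G4.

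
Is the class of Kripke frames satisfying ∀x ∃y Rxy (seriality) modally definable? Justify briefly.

This is a Sahlqvist condition; the D axiom □q → ◇q defines it.

Definable; □q → ◇q defines it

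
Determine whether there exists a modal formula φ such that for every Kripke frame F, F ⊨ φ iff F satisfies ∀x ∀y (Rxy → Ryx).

Definable; r → □◇r defines it

Yes: it is symmetry, defined by the B schema r → □◇r.
Suppose r→□◇r is valid. Take Rxy and set V(r)={x}. Then r at x, so □◇r at x, so ◇r at y, so some z with Ryz has r; z=x, i.e. Ryx.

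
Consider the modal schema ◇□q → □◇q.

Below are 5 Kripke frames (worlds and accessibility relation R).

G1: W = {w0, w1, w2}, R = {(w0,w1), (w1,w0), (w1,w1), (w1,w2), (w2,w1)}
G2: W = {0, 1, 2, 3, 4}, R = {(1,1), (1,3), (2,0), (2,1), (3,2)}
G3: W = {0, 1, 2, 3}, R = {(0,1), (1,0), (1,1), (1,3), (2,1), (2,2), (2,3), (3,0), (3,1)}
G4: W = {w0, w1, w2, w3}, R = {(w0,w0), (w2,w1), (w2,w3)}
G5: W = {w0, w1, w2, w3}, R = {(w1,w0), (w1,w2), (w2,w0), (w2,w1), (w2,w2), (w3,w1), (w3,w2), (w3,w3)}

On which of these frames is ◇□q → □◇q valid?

G1, G3

The schema corresponds to convergence: ∀x ∀y ∀z (Rxy ∧ Rxz → ∃w (Ryw ∧ Rzw)).
G1: holds.
G2: fails — R11 and R13 but 1 and 3 have no common successor.
G3: holds.
G4: fails — Rw2w1 and Rw2w1 but w1 and w1 have no common successor.
G5: fails — Rw1w2 and Rw1w0 but w2 and w0 have no common successor.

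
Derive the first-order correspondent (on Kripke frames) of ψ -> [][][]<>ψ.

forall x forall z (x R^3 z -> exists w (x = w & zRw))

This is a Sahlqvist (Geach-type) schema ◇^0□^0ψ → □^3◇^1ψ.
Minimal-valuation argument: fix x; take any y with xR^0y and any z with xR^3z. Set V(ψ) to the set of worlds R-reachable from y in exactly 0 steps. Then □^0ψ holds at y, so the antecedent holds at x; validity forces ◇^1ψ at z, giving a w with zR^1w and yR^0w.
First-order correspondent: forall x forall z (x R^3 z -> exists w (x = w & zRw)).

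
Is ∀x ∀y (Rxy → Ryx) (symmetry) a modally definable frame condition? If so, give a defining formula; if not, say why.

Definable; q → □◇q defines it

The condition is symmetry. A defining modal formula is q → □◇q.
Suppose q→□◇q is valid. Take Rxy and set V(q)={x}. Then q at x, so □◇q at x, so ◇q at y, so some z with Ryz has q; z=x, i.e. Ryx.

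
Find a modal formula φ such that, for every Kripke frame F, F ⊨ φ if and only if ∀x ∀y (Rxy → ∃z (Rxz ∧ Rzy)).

□□p → □p

A defining formula is □□p → □p (the C4 axiom).
Suppose □□p→□p is valid. Take Rxy and set V(p)={w : xR²w}. Then □□p at x, so □p at x, so p at y, i.e. ∃z(Rxz∧Rzy).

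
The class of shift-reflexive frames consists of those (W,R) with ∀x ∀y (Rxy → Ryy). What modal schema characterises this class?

□(□q → q)

This is shift-reflexivity; the standard corresponding axiom is T□: □(□q → q).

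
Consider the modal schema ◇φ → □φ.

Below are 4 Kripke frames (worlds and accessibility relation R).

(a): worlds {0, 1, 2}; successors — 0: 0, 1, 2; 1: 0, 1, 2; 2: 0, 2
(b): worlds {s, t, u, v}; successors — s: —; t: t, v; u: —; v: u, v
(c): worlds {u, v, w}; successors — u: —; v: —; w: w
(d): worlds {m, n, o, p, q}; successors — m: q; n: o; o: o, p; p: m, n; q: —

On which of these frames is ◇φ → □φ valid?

(c)

This is the axiom for partial functionality; its first-order frame correspondent is ∀x ∀y ∀z (Rxy ∧ Rxz → y = z).
(a): fails — 0 sees both 0 and 1.
(b): fails — t sees both t and v.
(c): ✓.
(d): fails — o sees both o and p.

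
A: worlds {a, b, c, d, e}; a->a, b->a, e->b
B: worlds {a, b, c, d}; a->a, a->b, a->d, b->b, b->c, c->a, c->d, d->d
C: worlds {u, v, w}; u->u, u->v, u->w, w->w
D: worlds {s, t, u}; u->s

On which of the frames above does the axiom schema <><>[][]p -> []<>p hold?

The schema corresponds to a generalized confluence (Geach) condition: forall x forall y forall z ((x R^2 y & xRz) -> exists w (y R^2 w & zRw)).
A: satisfies the condition.
B: fails — aR²d, aRb but no w with dR²w and bRw.
C: fails — uR²u, uRv but no t with uR²t and vRt.
D: satisfies the condition.

A, D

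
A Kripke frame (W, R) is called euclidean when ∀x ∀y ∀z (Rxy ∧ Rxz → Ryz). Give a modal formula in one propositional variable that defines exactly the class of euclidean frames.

This is the Euclidean property; the standard corresponding axiom is 5: ◇ψ → □◇ψ.
Suppose ◇ψ→□◇ψ is valid. Take Rxy, Rxz and set V(ψ)={y}. Then ◇ψ at x, so □◇ψ at x, so ◇ψ at z, so some w with Rzw has ψ; w=y, i.e. Rzy. By symmetry of the argument, Ryz.

◇ψ → □◇ψ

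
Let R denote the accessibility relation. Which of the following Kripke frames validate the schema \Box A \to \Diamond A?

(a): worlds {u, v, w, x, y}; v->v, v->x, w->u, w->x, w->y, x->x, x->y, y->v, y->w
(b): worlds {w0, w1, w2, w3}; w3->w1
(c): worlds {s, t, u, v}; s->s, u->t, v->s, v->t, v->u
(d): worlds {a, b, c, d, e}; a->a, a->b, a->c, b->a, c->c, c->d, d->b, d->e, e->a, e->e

The schema corresponds to seriality: \forall x \exists y Rxy.
(a): fails — world u has no successor.
(b): fails — world w0 has no successor.
(c): fails — world t has no successor.
(d): condition met.

(d)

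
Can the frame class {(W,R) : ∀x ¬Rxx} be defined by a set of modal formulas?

If a class were modally definable it would be closed under surjective bounded morphisms (Goldblatt–Thomason).
The 5-cycle (worlds s,t,u,v,w with s→t→u→v→w→s) is irreflexive, and the map sending every world to a single reflexive point • is a surjective bounded morphism (forth: every edge maps to (•,•); back: every world has a successor). So any modal formula valid on the 5-cycle is also valid on the reflexive point, which is not irreflexive.
Hence irreflexivity is not modally definable.

No — not modally definable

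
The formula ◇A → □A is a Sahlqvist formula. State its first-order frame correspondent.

Partial functionality

Suppose ◇A→□A is valid. Take Rxy, Rxz and set V(A)={y}. Then ◇A at x, so □A at x, so A at z, i.e. z=y.
Conversely, any frame satisfying ∀x ∀y ∀z (Rxy ∧ Rxz → y = z) validates the schema.
Frame condition: ∀x ∀y ∀z (Rxy ∧ Rxz → y = z).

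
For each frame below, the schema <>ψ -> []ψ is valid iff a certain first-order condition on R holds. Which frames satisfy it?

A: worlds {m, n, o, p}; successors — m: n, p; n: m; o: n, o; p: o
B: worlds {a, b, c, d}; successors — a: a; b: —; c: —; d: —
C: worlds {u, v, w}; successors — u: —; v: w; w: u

B, C

Frame correspondent (Sahlqvist): forall x forall y forall z (Rxy & Rxz -> y = z) — i.e. partial functionality.
A: fails — m sees both n and p.
B: ✓.
C: ✓.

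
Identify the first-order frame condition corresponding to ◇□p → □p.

This is frame-equivalent to ◇p → □◇p (substitute ¬p for p and contrapose).
Suppose ◇p→□◇p is valid. Take Rxy, Rxz and set V(p)={y}. Then ◇p at x, so □◇p at x, so ◇p at z, so some w with Rzw has p; w=y, i.e. Rzy. By symmetry of the argument, Ryz.
The converse is a direct semantic check.
Frame condition: ∀x ∀y ∀z (Rxy ∧ Rxz → Ryz).

the Euclidean property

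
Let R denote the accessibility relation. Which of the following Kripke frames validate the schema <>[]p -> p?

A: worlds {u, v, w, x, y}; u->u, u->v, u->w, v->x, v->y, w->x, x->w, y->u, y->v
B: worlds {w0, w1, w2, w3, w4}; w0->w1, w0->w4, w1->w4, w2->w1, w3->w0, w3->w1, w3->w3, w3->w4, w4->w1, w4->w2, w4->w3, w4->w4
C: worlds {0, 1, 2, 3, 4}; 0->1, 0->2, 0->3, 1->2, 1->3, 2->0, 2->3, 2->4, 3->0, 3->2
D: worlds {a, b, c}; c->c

The schema corresponds to symmetry: forall x forall y (Rxy -> Ryx).
A: fails — Ruv but not Rvu.
B: fails — Rw0w4 but not Rw4w0.
C: fails — R12 but not R21.
D: condition met.

D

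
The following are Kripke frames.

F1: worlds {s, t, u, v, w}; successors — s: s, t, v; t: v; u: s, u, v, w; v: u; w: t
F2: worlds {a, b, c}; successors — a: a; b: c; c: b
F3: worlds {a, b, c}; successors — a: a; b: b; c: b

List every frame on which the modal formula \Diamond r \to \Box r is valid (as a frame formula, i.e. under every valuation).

F2, F3

Frame correspondent (Sahlqvist): \forall x \forall y \forall z (Rxy \wedge Rxz \to y = z) — i.e. partial functionality.
F1: fails — s sees both s and t.
F2: condition met.
F3: condition met.
Valid on: F2, F3.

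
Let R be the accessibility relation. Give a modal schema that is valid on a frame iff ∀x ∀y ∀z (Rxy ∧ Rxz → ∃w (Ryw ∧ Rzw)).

This is convergence; the standard corresponding axiom is .2: ◇□q → □◇q.
Suppose ◇□q→□◇q is valid. Take Rxy, Rxz and set V(q)={w : Ryw}. Then □q at y so ◇□q at x, so □◇q at x, so ◇q at z, giving w with Rzw and Ryw.

◇□q → □◇q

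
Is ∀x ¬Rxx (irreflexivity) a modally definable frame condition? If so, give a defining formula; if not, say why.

If a class were modally definable it would be closed under surjective bounded morphisms (Goldblatt–Thomason).
The 4-cycle (worlds w0,w1,w2,w3 with w0→w1→w2→w3→w0) is irreflexive, and the map sending every world to a single reflexive point • is a surjective bounded morphism (forth: every edge maps to (•,•); back: every world has a successor). So any modal formula valid on the 4-cycle is also valid on the reflexive point, which is not irreflexive.
Hence irreflexivity is not modally definable.

No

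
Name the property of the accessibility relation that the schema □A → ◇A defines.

Suppose □A→◇A is valid. At any x set V(A)=W. Then □A at x, so ◇A at x, so x has a successor.
The converse is a direct semantic check.
Frame condition: ∀x ∃y Rxy.

seriality: ∀x ∃y Rxy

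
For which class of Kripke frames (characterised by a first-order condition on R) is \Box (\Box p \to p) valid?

Shift-reflexivity

This is the T□ axiom.
Its frame correspondent is shift-reflexivity — \forall x \forall y (Rxy \to Ryy).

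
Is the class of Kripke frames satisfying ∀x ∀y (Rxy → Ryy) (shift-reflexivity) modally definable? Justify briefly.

Yes — defined by □(□r → r)

Yes: it is shift-reflexivity, defined by the T□ schema □(□r → r).
Suppose □(□r→r) is valid. Take Rxy and set V(r)={w : Ryw}. Then at y, □r holds; since □(□r→r) at x, □r→r at y, so r at y, i.e. Ryy.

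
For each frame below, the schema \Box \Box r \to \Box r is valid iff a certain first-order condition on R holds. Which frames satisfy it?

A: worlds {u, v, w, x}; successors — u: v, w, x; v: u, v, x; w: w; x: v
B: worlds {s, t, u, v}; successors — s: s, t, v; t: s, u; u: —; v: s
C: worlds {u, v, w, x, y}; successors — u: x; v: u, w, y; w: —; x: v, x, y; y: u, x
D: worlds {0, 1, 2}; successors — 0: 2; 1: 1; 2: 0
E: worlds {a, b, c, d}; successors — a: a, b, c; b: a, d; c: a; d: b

Frame correspondent (Sahlqvist): \forall x \forall y (Rxy \to \exists z (Rxz \wedge Rzy)) — i.e. density.
A: ✓.
B: fails — Rtu but no z with Rtz and Rzu.
C: fails — Rvw but no z with Rvz and Rzw.
D: fails — R20 but no z with R2z and Rz0.
E: fails — Rdb but no z with Rdz and Rzb.

A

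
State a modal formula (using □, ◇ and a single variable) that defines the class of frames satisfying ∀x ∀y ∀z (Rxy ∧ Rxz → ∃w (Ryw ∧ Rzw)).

This is convergence; the standard corresponding axiom is .2: ◇□s → □◇s.

◇□s → □◇s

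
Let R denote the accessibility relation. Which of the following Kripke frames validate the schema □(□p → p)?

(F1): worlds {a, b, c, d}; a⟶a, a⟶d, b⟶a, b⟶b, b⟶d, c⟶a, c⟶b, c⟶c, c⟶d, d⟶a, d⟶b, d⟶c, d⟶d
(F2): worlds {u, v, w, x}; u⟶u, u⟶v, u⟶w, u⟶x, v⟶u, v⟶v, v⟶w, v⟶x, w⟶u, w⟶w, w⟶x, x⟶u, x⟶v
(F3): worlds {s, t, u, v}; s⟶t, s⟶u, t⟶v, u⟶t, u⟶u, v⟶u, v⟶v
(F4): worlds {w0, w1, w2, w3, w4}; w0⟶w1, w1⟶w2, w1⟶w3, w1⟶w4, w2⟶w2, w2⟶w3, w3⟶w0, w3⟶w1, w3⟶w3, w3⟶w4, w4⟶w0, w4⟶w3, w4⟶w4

(F1)

This is the axiom for shift-reflexivity; its first-order frame correspondent is ∀x ∀y (Rxy → Ryy).
(F1): satisfies the condition.
(F2): fails — Rwx but not Rxx.
(F3): fails — Rut but not Rtt.
(F4): fails — Rw3w1 but not Rw1w1.
Valid on: (F1).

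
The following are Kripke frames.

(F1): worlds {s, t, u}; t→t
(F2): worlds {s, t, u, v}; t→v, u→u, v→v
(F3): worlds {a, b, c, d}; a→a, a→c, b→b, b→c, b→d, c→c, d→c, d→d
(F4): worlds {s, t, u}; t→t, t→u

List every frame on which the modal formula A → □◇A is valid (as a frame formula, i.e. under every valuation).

This is the axiom for symmetry; its first-order frame correspondent is ∀x ∀y (Rxy → Ryx).
(F1): satisfies the condition.
(F2): fails — Rtv but not Rvt.
(F3): fails — Rbc but not Rcb.
(F4): fails — Rtu but not Rut.
Valid on: (F1).

(F1)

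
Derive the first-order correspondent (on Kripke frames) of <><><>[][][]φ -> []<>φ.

This is a Sahlqvist (Geach-type) schema ◇^3□^3φ → □^1◇^1φ.
Minimal-valuation argument: fix x; take any y with xR^3y and any z with xR^1z. Set V(φ) to the set of worlds R-reachable from y in exactly 3 steps. Then □^3φ holds at y, so the antecedent holds at x; validity forces ◇^1φ at z, giving a w with zR^1w and yR^3w.
First-order correspondent: forall x forall y forall z ((x R^3 y & xRz) -> exists w (y R^3 w & zRw)).

forall x forall y forall z ((x R^3 y & xRz) -> exists w (y R^3 w & zRw))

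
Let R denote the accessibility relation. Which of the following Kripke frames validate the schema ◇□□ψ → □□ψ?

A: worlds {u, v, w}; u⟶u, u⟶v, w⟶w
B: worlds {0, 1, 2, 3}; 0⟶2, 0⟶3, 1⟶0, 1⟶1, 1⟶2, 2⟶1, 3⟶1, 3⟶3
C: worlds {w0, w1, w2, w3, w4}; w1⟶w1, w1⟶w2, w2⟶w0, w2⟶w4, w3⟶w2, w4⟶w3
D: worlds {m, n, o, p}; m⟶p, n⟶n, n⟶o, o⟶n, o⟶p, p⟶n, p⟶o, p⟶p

D

The schema corresponds to a generalized confluence (Geach) condition: ∀x ∀y ∀z ((xRy ∧ xR²z) → ∃w (yR²w ∧ z = w)).
A: fails — uRv, uR²u but no t with vR²t and u=t.
B: fails — 0R2, 0R²3 but no w with 2R²w and 3=w.
C: fails — w1Rw2, w1R²w0 but no w with w2R²w and w0=w.
D: ✓.
Valid on: D.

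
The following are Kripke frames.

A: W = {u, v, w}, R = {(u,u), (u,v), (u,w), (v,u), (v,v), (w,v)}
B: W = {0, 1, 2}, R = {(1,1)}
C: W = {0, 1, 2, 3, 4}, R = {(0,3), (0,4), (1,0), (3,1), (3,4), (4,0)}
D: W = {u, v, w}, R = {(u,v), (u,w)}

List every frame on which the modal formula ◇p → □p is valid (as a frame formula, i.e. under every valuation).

The schema corresponds to partial functionality: ∀x ∀y ∀z (Rxy ∧ Rxz → y = z).
A: fails — u sees both u and v.
B: ✓.
C: fails — 0 sees both 3 and 4.
D: fails — u sees both v and w.
Valid on: B.

B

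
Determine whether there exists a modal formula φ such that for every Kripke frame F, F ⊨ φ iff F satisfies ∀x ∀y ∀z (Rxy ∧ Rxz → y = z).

Yes — defined by ◇p → □p

Yes: it is partial functionality, defined by the CD schema ◇p → □p.
Suppose ◇p→□p is valid. Take Rxy, Rxz and set V(p)={y}. Then ◇p at x, so □p at x, so p at z, i.e. z=y.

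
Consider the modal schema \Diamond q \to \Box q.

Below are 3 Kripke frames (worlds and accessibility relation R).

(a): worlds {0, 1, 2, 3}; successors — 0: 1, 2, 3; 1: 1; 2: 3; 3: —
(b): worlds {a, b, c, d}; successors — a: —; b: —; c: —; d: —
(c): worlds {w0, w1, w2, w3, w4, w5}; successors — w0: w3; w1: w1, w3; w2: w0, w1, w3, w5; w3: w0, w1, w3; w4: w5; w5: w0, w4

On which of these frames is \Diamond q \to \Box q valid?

The schema corresponds to partial functionality: \forall x \forall y \forall z (Rxy \wedge Rxz \to y = z).
(a): fails — 0 sees both 1 and 2.
(b): holds.
(c): fails — w1 sees both w1 and w3.
Valid on: (b).

(b)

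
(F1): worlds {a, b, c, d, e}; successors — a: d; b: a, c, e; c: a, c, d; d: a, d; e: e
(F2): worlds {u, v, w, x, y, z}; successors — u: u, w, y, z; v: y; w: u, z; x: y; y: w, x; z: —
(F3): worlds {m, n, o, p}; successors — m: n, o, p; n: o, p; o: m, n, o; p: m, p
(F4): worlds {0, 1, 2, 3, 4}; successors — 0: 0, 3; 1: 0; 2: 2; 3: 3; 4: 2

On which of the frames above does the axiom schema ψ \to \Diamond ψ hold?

none

The schema corresponds to reflexivity: \forall x Rxx.
(F1): fails — world a does not see itself.
(F2): fails — world v does not see itself.
(F3): fails — world m does not see itself.
(F4): fails — world 1 does not see itself.
Valid on no frame.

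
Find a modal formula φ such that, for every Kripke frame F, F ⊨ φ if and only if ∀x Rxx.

A defining formula is □r → r (the T axiom).
Suppose □r→r is valid. At any x set V(r)={w : Rxw}. Then □r holds at x, so r holds at x, i.e. Rxx.

□r → r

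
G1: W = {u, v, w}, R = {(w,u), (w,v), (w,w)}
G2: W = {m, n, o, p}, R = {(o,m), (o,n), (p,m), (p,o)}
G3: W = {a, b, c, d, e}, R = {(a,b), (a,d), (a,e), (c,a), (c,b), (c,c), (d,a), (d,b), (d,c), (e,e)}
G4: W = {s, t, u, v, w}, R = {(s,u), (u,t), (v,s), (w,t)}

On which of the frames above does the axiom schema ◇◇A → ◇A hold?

Frame correspondent (Sahlqvist): ∀x ∀y ∀z (Rxy ∧ Ryz → Rxz) — i.e. transitivity.
G1: condition met.
G2: fails — Rpo and Ron but not Rpn.
G3: fails — Rca and Rae but not Rce.
G4: fails — Rsu and Rut but not Rst.
Valid on: G1.

G1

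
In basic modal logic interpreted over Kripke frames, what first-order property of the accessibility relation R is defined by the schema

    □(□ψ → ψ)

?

Suppose □(□ψ→ψ) is valid. Take Rxy and set V(ψ)={w : Ryw}. Then at y, □ψ holds; since □(□ψ→ψ) at x, □ψ→ψ at y, so ψ at y, i.e. Ryy.
Conversely, on a frame with shift-reflexivity the schema holds at every world under every valuation.
Frame condition: ∀x ∀y (Rxy → Ryy).

Shift-reflexivity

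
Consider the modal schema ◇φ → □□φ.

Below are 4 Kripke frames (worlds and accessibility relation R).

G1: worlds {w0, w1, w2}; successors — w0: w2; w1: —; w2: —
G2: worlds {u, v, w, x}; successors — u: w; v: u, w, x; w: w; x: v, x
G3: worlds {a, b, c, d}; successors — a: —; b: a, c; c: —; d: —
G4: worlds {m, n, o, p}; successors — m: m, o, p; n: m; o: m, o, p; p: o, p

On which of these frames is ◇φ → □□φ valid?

Frame correspondent (Sahlqvist): ∀x ∀y ∀z ((xRy ∧ xR²z) → ∃w (y = w ∧ z = w)) — i.e. a generalized confluence (Geach) condition.
G1: ✓.
G2: fails — vRu, vR²v but u ≠ v.
G3: ✓.
G4: fails — mRm, mR²o but m ≠ o.

G1, G3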